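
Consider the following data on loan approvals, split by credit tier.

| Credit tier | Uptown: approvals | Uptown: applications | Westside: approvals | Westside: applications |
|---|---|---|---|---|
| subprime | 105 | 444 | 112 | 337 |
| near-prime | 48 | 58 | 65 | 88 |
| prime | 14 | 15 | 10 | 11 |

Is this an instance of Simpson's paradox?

No

Subprime: Uptown 105/444 = 23.6%, Westside 112/337 = 33.2% → Westside
Near-prime: Uptown 48/58 = 82.8%, Westside 65/88 = 73.9% → Uptown
Prime: Uptown 14/15 = 93.3%, Westside 10/11 = 90.9% → Uptown
Overall: Uptown 167/517 = 32.3%, Westside 187/436 = 42.9% → Westside
Neither sweeps: Uptown wins 2 of 3 groups, Westside wins 1. Westside wins overall but not every group — no Simpson reversal.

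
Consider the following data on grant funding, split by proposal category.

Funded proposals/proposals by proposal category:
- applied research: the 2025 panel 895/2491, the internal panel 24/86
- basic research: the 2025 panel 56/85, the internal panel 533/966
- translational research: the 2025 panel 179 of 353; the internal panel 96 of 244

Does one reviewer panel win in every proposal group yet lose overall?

Applied research: the 2025 panel 895/2491 = 35.9%, the internal panel 24/86 = 27.9% → the 2025 panel
Basic research: the 2025 panel 56/85 = 65.9%, the internal panel 533/966 = 55.2% → the 2025 panel
Translational research: the 2025 panel 179/353 = 50.7%, the internal panel 96/244 = 39.3% → the 2025 panel
Overall: the 2025 panel 1130/2929 = 38.6%, the internal panel 653/1296 = 50.4% → the internal panel
The 2025 panel wins each proposal group but the internal panel wins overall — the comparison reverses. The 2025 panel's proposals skew toward applied research, which has a lower base rate.

Yes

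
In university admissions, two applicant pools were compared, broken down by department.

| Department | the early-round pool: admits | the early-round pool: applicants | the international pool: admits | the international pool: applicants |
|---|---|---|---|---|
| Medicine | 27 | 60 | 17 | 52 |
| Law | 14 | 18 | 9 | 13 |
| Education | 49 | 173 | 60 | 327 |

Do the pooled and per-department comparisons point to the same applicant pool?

Medicine: the early-round pool 27/60 = 45.0%, the international pool 17/52 = 32.7% → the early-round pool
Law: the early-round pool 14/18 = 77.8%, the international pool 9/13 = 69.2% → the early-round pool
Education: the early-round pool 49/173 = 28.3%, the international pool 60/327 = 18.3% → the early-round pool
Overall: the early-round pool 90/251 = 35.9%, the international pool 86/392 = 21.9% → the early-round pool
The early-round pool wins overall and in every department group — no reversal.

Yes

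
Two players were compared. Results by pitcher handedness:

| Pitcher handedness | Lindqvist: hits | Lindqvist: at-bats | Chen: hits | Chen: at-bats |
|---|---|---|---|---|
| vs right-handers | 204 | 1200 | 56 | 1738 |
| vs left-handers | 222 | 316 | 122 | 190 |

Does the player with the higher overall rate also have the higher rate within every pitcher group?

Yes

Vs right-handers: Lindqvist 204/1200 = 17.0%, Chen 56/1738 = 3.2% → Lindqvist
Vs left-handers: Lindqvist 222/316 = 70.3%, Chen 122/190 = 64.2% → Lindqvist
Overall: Lindqvist 426/1516 = 28.1%, Chen 178/1928 = 9.2% → Lindqvist
Lindqvist wins overall and in every pitcher group — no reversal.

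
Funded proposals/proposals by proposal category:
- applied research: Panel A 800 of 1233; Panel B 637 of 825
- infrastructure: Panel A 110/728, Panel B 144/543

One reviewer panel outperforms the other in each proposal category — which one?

Panel B

Applied research: Panel A 800/1233 = 64.9%, Panel B 637/825 = 77.2% → Panel B
Infrastructure: Panel A 110/728 = 15.1%, Panel B 144/543 = 26.5% → Panel B
Panel B has the higher rate in both groups.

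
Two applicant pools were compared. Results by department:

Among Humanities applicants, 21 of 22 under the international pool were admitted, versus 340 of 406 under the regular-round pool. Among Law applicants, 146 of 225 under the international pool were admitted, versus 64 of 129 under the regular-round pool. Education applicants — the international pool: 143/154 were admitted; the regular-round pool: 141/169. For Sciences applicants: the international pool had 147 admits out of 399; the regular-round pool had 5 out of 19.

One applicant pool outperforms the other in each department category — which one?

Humanities: the international pool 21/22 = 95.5%, the regular-round pool 340/406 = 83.7% → the international pool
Law: the international pool 146/225 = 64.9%, the regular-round pool 64/129 = 49.6% → the international pool
Education: the international pool 143/154 = 92.9%, the regular-round pool 141/169 = 83.4% → the international pool
Sciences: the international pool 147/399 = 36.8%, the regular-round pool 5/19 = 26.3% → the international pool
The international pool has the higher rate in all 4 groups.

the international pool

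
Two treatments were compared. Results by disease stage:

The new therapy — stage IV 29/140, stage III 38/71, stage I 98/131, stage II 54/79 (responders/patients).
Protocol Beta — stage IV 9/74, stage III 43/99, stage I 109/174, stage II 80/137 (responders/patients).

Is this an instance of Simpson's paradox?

Stage IV: the new therapy 29/140 = 20.7%, Protocol Beta 9/74 = 12.2% → the new therapy
Stage III: the new therapy 38/71 = 53.5%, Protocol Beta 43/99 = 43.4% → the new therapy
Stage I: the new therapy 98/131 = 74.8%, Protocol Beta 109/174 = 62.6% → the new therapy
Stage II: the new therapy 54/79 = 68.4%, Protocol Beta 80/137 = 58.4% → the new therapy
Overall: the new therapy 219/421 = 52.0%, Protocol Beta 241/484 = 49.8% → the new therapy
The new therapy wins overall and in every disease group — no reversal.

No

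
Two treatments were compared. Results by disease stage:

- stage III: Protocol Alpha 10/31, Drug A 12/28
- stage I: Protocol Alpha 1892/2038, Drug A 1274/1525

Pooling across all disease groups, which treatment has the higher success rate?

Protocol Alpha

Stage III: Protocol Alpha 10/31 = 32.3%, Drug A 12/28 = 42.9% → Drug A
Stage I: Protocol Alpha 1892/2038 = 92.8%, Drug A 1274/1525 = 83.5% → Protocol Alpha
Overall: Protocol Alpha 1902/2069 = 91.9%, Drug A 1286/1553 = 82.8% → Protocol Alpha
(Neither sweeps every disease group, but Protocol Alpha has the higher pooled rate.)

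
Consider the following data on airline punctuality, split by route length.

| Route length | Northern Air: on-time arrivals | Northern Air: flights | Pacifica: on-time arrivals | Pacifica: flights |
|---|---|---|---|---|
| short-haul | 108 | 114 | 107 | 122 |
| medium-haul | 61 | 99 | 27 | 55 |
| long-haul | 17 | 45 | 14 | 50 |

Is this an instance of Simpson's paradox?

Short-haul: Northern Air 108/114 = 94.7%, Pacifica 107/122 = 87.7% → Northern Air
Medium-haul: Northern Air 61/99 = 61.6%, Pacifica 27/55 = 49.1% → Northern Air
Long-haul: Northern Air 17/45 = 37.8%, Pacifica 14/50 = 28.0% → Northern Air
Overall: Northern Air 186/258 = 72.1%, Pacifica 148/227 = 65.2% → Northern Air
Northern Air wins overall and in every route group — no reversal.

No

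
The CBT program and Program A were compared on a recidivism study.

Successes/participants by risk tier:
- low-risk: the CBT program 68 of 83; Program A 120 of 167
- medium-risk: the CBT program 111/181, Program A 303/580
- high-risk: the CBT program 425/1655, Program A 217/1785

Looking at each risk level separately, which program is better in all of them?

Low-risk: the CBT program 68/83 = 81.9%, Program A 120/167 = 71.9% → the CBT program
Medium-risk: the CBT program 111/181 = 61.3%, Program A 303/580 = 52.2% → the CBT program
High-risk: the CBT program 425/1655 = 25.7%, Program A 217/1785 = 12.2% → the CBT program
The CBT program has the higher rate in all 3 groups.

the CBT program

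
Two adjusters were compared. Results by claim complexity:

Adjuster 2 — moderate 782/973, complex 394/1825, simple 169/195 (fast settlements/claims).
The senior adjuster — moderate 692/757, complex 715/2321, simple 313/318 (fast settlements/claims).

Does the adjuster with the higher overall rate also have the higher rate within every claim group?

Moderate: Adjuster 2 782/973 = 80.4%, the senior adjuster 692/757 = 91.4% → the senior adjuster
Complex: Adjuster 2 394/1825 = 21.6%, the senior adjuster 715/2321 = 30.8% → the senior adjuster
Simple: Adjuster 2 169/195 = 86.7%, the senior adjuster 313/318 = 98.4% → the senior adjuster
Overall: Adjuster 2 1345/2993 = 44.9%, the senior adjuster 1720/3396 = 50.6% → the senior adjuster
The senior adjuster wins overall and in every claim group — no reversal.

Yes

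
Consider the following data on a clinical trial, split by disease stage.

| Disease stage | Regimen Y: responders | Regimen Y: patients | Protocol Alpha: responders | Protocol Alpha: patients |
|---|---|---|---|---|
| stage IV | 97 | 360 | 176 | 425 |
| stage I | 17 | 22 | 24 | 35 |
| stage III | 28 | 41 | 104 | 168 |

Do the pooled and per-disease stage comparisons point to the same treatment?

No

Stage IV: Regimen Y 97/360 = 26.9%, Protocol Alpha 176/425 = 41.4% → Protocol Alpha
Stage I: Regimen Y 17/22 = 77.3%, Protocol Alpha 24/35 = 68.6% → Regimen Y
Stage III: Regimen Y 28/41 = 68.3%, Protocol Alpha 104/168 = 61.9% → Regimen Y
Overall: Regimen Y 142/423 = 33.6%, Protocol Alpha 304/628 = 48.4% → Protocol Alpha
Neither sweeps: Regimen Y wins 2 of 3 groups, Protocol Alpha wins 1. Protocol Alpha wins overall but not every group — no Simpson reversal.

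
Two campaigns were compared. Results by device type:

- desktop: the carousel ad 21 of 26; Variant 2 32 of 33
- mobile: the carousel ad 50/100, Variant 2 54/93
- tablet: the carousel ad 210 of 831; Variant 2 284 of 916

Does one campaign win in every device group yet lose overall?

Desktop: the carousel ad 21/26 = 80.8%, Variant 2 32/33 = 97.0% → Variant 2
Mobile: the carousel ad 50/100 = 50.0%, Variant 2 54/93 = 58.1% → Variant 2
Tablet: the carousel ad 210/831 = 25.3%, Variant 2 284/916 = 31.0% → Variant 2
Overall: the carousel ad 281/957 = 29.4%, Variant 2 370/1042 = 35.5% → Variant 2
Variant 2 wins overall and in every device group — no reversal.

No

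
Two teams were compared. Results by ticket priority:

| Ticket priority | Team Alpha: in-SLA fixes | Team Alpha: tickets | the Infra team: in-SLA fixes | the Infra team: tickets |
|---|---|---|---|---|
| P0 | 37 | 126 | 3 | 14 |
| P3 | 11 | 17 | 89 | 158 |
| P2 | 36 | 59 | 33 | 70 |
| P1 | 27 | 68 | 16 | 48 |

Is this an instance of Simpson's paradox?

P0: Team Alpha 37/126 = 29.4%, the Infra team 3/14 = 21.4% → Team Alpha
P3: Team Alpha 11/17 = 64.7%, the Infra team 89/158 = 56.3% → Team Alpha
P2: Team Alpha 36/59 = 61.0%, the Infra team 33/70 = 47.1% → Team Alpha
P1: Team Alpha 27/68 = 39.7%, the Infra team 16/48 = 33.3% → Team Alpha
Overall: Team Alpha 111/270 = 41.1%, the Infra team 141/290 = 48.6% → the Infra team
Team Alpha wins each ticket group but the Infra team wins overall — the comparison reverses. Team Alpha's tickets skew toward P0, which has a lower base rate.

Yes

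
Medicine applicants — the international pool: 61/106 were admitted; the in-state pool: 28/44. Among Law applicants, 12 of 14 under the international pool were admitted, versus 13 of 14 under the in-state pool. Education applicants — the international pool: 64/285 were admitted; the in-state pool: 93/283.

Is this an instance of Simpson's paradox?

No

Medicine: the international pool 61/106 = 57.5%, the in-state pool 28/44 = 63.6% → the in-state pool
Law: the international pool 12/14 = 85.7%, the in-state pool 13/14 = 92.9% → the in-state pool
Education: the international pool 64/285 = 22.5%, the in-state pool 93/283 = 32.9% → the in-state pool
Overall: the international pool 137/405 = 33.8%, the in-state pool 134/341 = 39.3% → the in-state pool
The in-state pool wins overall and in every department group — no reversal.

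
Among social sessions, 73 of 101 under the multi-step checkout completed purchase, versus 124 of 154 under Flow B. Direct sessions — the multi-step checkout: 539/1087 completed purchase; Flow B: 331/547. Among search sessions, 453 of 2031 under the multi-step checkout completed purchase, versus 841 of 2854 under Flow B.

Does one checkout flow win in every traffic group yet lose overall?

No

Social: the multi-step checkout 73/101 = 72.3%, Flow B 124/154 = 80.5% → Flow B
Direct: the multi-step checkout 539/1087 = 49.6%, Flow B 331/547 = 60.5% → Flow B
Search: the multi-step checkout 453/2031 = 22.3%, Flow B 841/2854 = 29.5% → Flow B
Overall: the multi-step checkout 1065/3219 = 33.1%, Flow B 1296/3555 = 36.5% → Flow B
Flow B wins overall and in every traffic group — no reversal.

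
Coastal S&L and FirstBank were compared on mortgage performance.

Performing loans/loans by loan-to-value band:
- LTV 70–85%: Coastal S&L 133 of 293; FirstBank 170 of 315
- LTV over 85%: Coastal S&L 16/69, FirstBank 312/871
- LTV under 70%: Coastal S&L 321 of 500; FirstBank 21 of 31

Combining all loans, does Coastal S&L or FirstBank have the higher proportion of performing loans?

Coastal S&L

LTV 70–85%: Coastal S&L 133/293 = 45.4%, FirstBank 170/315 = 54.0% → FirstBank
LTV over 85%: Coastal S&L 16/69 = 23.2%, FirstBank 312/871 = 35.8% → FirstBank
LTV under 70%: Coastal S&L 321/500 = 64.2%, FirstBank 21/31 = 67.7% → FirstBank
Overall: Coastal S&L 470/862 = 54.5%, FirstBank 503/1217 = 41.3% → Coastal S&L
(FirstBank wins every loan-to-value group but Coastal S&L wins overall — FirstBank's loans skew toward the low-rate LTV over 85% group.)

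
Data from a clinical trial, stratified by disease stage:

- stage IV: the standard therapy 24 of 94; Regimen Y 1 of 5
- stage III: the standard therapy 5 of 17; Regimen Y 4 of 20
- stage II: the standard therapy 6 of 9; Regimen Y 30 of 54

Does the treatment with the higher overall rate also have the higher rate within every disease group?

Stage IV: the standard therapy 24/94 = 25.5%, Regimen Y 1/5 = 20.0% → the standard therapy
Stage III: the standard therapy 5/17 = 29.4%, Regimen Y 4/20 = 20.0% → the standard therapy
Stage II: the standard therapy 6/9 = 66.7%, Regimen Y 30/54 = 55.6% → the standard therapy
Overall: the standard therapy 35/120 = 29.2%, Regimen Y 35/79 = 44.3% → Regimen Y
The standard therapy wins each disease group but Regimen Y wins overall — the comparison reverses. The standard therapy's patients skew toward stage IV, which has a lower base rate.

No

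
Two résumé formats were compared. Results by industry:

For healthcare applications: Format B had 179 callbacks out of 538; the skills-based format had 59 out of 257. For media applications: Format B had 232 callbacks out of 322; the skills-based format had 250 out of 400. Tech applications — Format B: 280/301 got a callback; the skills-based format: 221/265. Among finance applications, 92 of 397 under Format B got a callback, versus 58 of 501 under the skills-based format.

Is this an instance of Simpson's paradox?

Healthcare: Format B 179/538 = 33.3%, the skills-based format 59/257 = 23.0% → Format B
Media: Format B 232/322 = 72.0%, the skills-based format 250/400 = 62.5% → Format B
Tech: Format B 280/301 = 93.0%, the skills-based format 221/265 = 83.4% → Format B
Finance: Format B 92/397 = 23.2%, the skills-based format 58/501 = 11.6% → Format B
Overall: Format B 783/1558 = 50.3%, the skills-based format 588/1423 = 41.3% → Format B
Format B wins overall and in every industry group — no reversal.

No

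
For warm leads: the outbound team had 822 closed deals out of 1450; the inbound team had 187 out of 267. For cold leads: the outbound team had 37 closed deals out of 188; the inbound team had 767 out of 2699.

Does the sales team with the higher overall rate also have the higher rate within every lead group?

No

Warm: the outbound team 822/1450 = 56.7%, the inbound team 187/267 = 70.0% → the inbound team
Cold: the outbound team 37/188 = 19.7%, the inbound team 767/2699 = 28.4% → the inbound team
Overall: the outbound team 859/1638 = 52.4%, the inbound team 954/2966 = 32.2% → the outbound team
The inbound team wins each lead group but the outbound team wins overall — the comparison reverses. The inbound team's leads skew toward cold, which has a lower base rate.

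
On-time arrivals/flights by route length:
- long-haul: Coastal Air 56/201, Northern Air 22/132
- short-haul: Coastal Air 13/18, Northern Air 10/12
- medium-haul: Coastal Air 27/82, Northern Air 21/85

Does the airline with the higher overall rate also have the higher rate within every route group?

Long-haul: Coastal Air 56/201 = 27.9%, Northern Air 22/132 = 16.7% → Coastal Air
Short-haul: Coastal Air 13/18 = 72.2%, Northern Air 10/12 = 83.3% → Northern Air
Medium-haul: Coastal Air 27/82 = 32.9%, Northern Air 21/85 = 24.7% → Coastal Air
Overall: Coastal Air 96/301 = 31.9%, Northern Air 53/229 = 23.1% → Coastal Air
Neither sweeps: Coastal Air wins 2 of 3 groups, Northern Air wins 1. Coastal Air wins overall but not every group — no Simpson reversal.

No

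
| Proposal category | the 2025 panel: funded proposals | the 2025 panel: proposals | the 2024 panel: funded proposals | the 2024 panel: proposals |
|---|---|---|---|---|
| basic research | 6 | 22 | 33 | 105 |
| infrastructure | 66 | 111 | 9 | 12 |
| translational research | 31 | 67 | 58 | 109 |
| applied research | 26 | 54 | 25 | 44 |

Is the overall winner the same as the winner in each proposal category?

No

Basic research: the 2025 panel 6/22 = 27.3%, the 2024 panel 33/105 = 31.4% → the 2024 panel
Infrastructure: the 2025 panel 66/111 = 59.5%, the 2024 panel 9/12 = 75.0% → the 2024 panel
Translational research: the 2025 panel 31/67 = 46.3%, the 2024 panel 58/109 = 53.2% → the 2024 panel
Applied research: the 2025 panel 26/54 = 48.1%, the 2024 panel 25/44 = 56.8% → the 2024 panel
Overall: the 2025 panel 129/254 = 50.8%, the 2024 panel 125/270 = 46.3% → the 2025 panel
The 2024 panel wins each proposal group but the 2025 panel wins overall — the comparison reverses. The 2024 panel's proposals skew toward basic research, which has a lower base rate.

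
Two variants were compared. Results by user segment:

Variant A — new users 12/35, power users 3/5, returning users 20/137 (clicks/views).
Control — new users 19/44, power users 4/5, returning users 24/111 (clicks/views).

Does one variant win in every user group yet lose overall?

New users: Variant A 12/35 = 34.3%, Control 19/44 = 43.2% → Control
Power users: Variant A 3/5 = 60.0%, Control 4/5 = 80.0% → Control
Returning users: Variant A 20/137 = 14.6%, Control 24/111 = 21.6% → Control
Overall: Variant A 35/177 = 19.8%, Control 47/160 = 29.4% → Control
Control wins overall and in every user group — no reversal.

No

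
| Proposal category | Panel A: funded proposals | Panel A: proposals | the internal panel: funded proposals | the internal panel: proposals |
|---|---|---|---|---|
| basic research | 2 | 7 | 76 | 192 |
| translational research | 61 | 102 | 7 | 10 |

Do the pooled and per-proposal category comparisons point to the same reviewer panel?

No

Basic research: Panel A 2/7 = 28.6%, the internal panel 76/192 = 39.6% → the internal panel
Translational research: Panel A 61/102 = 59.8%, the internal panel 7/10 = 70.0% → the internal panel
Overall: Panel A 63/109 = 57.8%, the internal panel 83/202 = 41.1% → Panel A
The internal panel wins each proposal group but Panel A wins overall — the comparison reverses. The internal panel's proposals skew toward basic research, which has a lower base rate.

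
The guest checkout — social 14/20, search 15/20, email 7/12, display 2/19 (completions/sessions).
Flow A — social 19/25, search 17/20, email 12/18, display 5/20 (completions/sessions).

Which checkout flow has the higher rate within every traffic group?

Social: the guest checkout 14/20 = 70.0%, Flow A 19/25 = 76.0% → Flow A
Search: the guest checkout 15/20 = 75.0%, Flow A 17/20 = 85.0% → Flow A
Email: the guest checkout 7/12 = 58.3%, Flow A 12/18 = 66.7% → Flow A
Display: the guest checkout 2/19 = 10.5%, Flow A 5/20 = 25.0% → Flow A
Flow A has the higher rate in all 4 groups.

Flow A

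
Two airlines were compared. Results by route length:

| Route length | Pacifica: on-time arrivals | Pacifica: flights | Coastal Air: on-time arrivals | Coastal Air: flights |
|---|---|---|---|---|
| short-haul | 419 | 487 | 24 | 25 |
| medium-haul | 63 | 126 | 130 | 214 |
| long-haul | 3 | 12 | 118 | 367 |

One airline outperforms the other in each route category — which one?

Coastal Air

Short-haul: Pacifica 419/487 = 86.0%, Coastal Air 24/25 = 96.0% → Coastal Air
Medium-haul: Pacifica 63/126 = 50.0%, Coastal Air 130/214 = 60.7% → Coastal Air
Long-haul: Pacifica 3/12 = 25.0%, Coastal Air 118/367 = 32.2% → Coastal Air
Coastal Air has the higher rate in all 3 groups.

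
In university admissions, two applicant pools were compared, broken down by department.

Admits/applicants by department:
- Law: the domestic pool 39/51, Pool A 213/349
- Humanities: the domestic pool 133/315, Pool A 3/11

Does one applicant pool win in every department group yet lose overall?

Yes

Law: the domestic pool 39/51 = 76.5%, Pool A 213/349 = 61.0% → the domestic pool
Humanities: the domestic pool 133/315 = 42.2%, Pool A 3/11 = 27.3% → the domestic pool
Overall: the domestic pool 172/366 = 47.0%, Pool A 216/360 = 60.0% → Pool A
The domestic pool wins each department group but Pool A wins overall — the comparison reverses. The domestic pool's applicants skew toward Humanities, which has a lower base rate.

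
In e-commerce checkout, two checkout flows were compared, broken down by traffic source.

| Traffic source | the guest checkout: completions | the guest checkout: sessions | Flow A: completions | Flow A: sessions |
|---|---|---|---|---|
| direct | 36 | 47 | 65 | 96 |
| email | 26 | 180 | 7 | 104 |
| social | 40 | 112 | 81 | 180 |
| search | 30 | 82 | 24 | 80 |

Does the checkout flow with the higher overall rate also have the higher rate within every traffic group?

No

Direct: the guest checkout 36/47 = 76.6%, Flow A 65/96 = 67.7% → the guest checkout
Email: the guest checkout 26/180 = 14.4%, Flow A 7/104 = 6.7% → the guest checkout
Social: the guest checkout 40/112 = 35.7%, Flow A 81/180 = 45.0% → Flow A
Search: the guest checkout 30/82 = 36.6%, Flow A 24/80 = 30.0% → the guest checkout
Overall: the guest checkout 132/421 = 31.4%, Flow A 177/460 = 38.5% → Flow A
Neither sweeps: the guest checkout wins 3 of 4 groups, Flow A wins 1. Flow A wins overall but not every group — no Simpson reversal.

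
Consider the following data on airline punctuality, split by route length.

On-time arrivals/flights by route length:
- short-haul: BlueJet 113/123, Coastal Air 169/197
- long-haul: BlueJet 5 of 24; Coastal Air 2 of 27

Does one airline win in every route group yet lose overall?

Short-haul: BlueJet 113/123 = 91.9%, Coastal Air 169/197 = 85.8% → BlueJet
Long-haul: BlueJet 5/24 = 20.8%, Coastal Air 2/27 = 7.4% → BlueJet
Overall: BlueJet 118/147 = 80.3%, Coastal Air 171/224 = 76.3% → BlueJet
BlueJet wins overall and in every route group — no reversal.

No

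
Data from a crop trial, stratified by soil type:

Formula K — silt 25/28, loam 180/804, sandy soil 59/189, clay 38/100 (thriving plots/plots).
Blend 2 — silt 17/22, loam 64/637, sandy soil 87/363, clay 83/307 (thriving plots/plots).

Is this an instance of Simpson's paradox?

No

Silt: Formula K 25/28 = 89.3%, Blend 2 17/22 = 77.3% → Formula K
Loam: Formula K 180/804 = 22.4%, Blend 2 64/637 = 10.0% → Formula K
Sandy soil: Formula K 59/189 = 31.2%, Blend 2 87/363 = 24.0% → Formula K
Clay: Formula K 38/100 = 38.0%, Blend 2 83/307 = 27.0% → Formula K
Overall: Formula K 302/1121 = 26.9%, Blend 2 251/1329 = 18.9% → Formula K
Formula K wins overall and in every soil group — no reversal.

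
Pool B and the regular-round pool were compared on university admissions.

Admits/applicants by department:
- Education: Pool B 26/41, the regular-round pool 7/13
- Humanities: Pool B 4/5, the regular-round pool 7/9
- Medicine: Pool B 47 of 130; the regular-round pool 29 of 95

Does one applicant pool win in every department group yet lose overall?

Education: Pool B 26/41 = 63.4%, the regular-round pool 7/13 = 53.8% → Pool B
Humanities: Pool B 4/5 = 80.0%, the regular-round pool 7/9 = 77.8% → Pool B
Medicine: Pool B 47/130 = 36.2%, the regular-round pool 29/95 = 30.5% → Pool B
Overall: Pool B 77/176 = 43.8%, the regular-round pool 43/117 = 36.8% → Pool B
Pool B wins overall and in every department group — no reversal.

No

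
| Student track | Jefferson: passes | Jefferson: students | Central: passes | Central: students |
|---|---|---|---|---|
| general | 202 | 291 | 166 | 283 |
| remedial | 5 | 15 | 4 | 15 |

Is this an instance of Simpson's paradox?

General: Jefferson 202/291 = 69.4%, Central 166/283 = 58.7% → Jefferson
Remedial: Jefferson 5/15 = 33.3%, Central 4/15 = 26.7% → Jefferson
Overall: Jefferson 207/306 = 67.6%, Central 170/298 = 57.0% → Jefferson
Jefferson wins overall and in every student group — no reversal.

No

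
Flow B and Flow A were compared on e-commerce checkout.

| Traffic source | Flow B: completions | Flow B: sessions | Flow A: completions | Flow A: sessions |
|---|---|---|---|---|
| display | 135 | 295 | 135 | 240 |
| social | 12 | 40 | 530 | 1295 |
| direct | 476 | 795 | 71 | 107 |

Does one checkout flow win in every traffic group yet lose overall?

Display: Flow B 135/295 = 45.8%, Flow A 135/240 = 56.2% → Flow A
Social: Flow B 12/40 = 30.0%, Flow A 530/1295 = 40.9% → Flow A
Direct: Flow B 476/795 = 59.9%, Flow A 71/107 = 66.4% → Flow A
Overall: Flow B 623/1130 = 55.1%, Flow A 736/1642 = 44.8% → Flow B
Flow A wins each traffic group but Flow B wins overall — the comparison reverses. Flow A's sessions skew toward social, which has a lower base rate.

Yes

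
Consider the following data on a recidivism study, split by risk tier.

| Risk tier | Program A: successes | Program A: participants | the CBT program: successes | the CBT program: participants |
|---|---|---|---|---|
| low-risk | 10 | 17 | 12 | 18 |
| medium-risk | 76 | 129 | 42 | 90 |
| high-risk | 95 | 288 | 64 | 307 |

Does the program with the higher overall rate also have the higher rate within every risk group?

Low-risk: Program A 10/17 = 58.8%, the CBT program 12/18 = 66.7% → the CBT program
Medium-risk: Program A 76/129 = 58.9%, the CBT program 42/90 = 46.7% → Program A
High-risk: Program A 95/288 = 33.0%, the CBT program 64/307 = 20.8% → Program A
Overall: Program A 181/434 = 41.7%, the CBT program 118/415 = 28.4% → Program A
Neither sweeps: Program A wins 2 of 3 groups, the CBT program wins 1. Program A wins overall but not every group — no Simpson reversal.

No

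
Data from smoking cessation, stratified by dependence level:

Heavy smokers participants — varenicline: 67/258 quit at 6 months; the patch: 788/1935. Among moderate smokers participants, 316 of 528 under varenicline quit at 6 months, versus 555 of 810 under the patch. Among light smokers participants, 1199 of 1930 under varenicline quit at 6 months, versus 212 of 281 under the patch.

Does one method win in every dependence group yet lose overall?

Heavy smokers: varenicline 67/258 = 26.0%, the patch 788/1935 = 40.7% → the patch
Moderate smokers: varenicline 316/528 = 59.8%, the patch 555/810 = 68.5% → the patch
Light smokers: varenicline 1199/1930 = 62.1%, the patch 212/281 = 75.4% → the patch
Overall: varenicline 1582/2716 = 58.2%, the patch 1555/3026 = 51.4% → varenicline
The patch wins each dependence group but varenicline wins overall — the comparison reverses. The patch's participants skew toward heavy smokers, which has a lower base rate.

Yes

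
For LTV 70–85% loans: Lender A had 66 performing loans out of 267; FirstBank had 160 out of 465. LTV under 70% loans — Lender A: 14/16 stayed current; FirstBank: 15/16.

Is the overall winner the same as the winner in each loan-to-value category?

LTV 70–85%: Lender A 66/267 = 24.7%, FirstBank 160/465 = 34.4% → FirstBank
LTV under 70%: Lender A 14/16 = 87.5%, FirstBank 15/16 = 93.8% → FirstBank
Overall: Lender A 80/283 = 28.3%, FirstBank 175/481 = 36.4% → FirstBank
FirstBank wins overall and in every loan-to-value group — no reversal.

Yes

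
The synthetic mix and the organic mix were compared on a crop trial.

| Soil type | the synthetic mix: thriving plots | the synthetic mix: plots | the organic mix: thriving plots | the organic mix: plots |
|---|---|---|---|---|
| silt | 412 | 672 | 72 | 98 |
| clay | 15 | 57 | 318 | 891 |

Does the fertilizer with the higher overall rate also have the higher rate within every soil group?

No

Silt: the synthetic mix 412/672 = 61.3%, the organic mix 72/98 = 73.5% → the organic mix
Clay: the synthetic mix 15/57 = 26.3%, the organic mix 318/891 = 35.7% → the organic mix
Overall: the synthetic mix 427/729 = 58.6%, the organic mix 390/989 = 39.4% → the synthetic mix
The organic mix wins each soil group but the synthetic mix wins overall — the comparison reverses. The organic mix's plots skew toward clay, which has a lower base rate.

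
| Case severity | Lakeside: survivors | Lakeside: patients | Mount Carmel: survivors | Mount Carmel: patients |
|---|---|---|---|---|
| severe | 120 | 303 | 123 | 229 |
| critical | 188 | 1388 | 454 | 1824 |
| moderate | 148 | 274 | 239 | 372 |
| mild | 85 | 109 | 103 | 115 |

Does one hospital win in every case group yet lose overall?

No

Severe: Lakeside 120/303 = 39.6%, Mount Carmel 123/229 = 53.7% → Mount Carmel
Critical: Lakeside 188/1388 = 13.5%, Mount Carmel 454/1824 = 24.9% → Mount Carmel
Moderate: Lakeside 148/274 = 54.0%, Mount Carmel 239/372 = 64.2% → Mount Carmel
Mild: Lakeside 85/109 = 78.0%, Mount Carmel 103/115 = 89.6% → Mount Carmel
Overall: Lakeside 541/2074 = 26.1%, Mount Carmel 919/2540 = 36.2% → Mount Carmel
Mount Carmel wins overall and in every case group — no reversal.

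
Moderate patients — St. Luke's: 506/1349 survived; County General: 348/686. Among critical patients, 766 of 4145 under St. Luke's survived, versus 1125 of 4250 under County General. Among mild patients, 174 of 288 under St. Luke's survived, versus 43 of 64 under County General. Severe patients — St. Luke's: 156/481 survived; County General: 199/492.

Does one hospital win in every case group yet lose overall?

Moderate: St. Luke's 506/1349 = 37.5%, County General 348/686 = 50.7% → County General
Critical: St. Luke's 766/4145 = 18.5%, County General 1125/4250 = 26.5% → County General
Mild: St. Luke's 174/288 = 60.4%, County General 43/64 = 67.2% → County General
Severe: St. Luke's 156/481 = 32.4%, County General 199/492 = 40.4% → County General
Overall: St. Luke's 1602/6263 = 25.6%, County General 1715/5492 = 31.2% → County General
County General wins overall and in every case group — no reversal.

No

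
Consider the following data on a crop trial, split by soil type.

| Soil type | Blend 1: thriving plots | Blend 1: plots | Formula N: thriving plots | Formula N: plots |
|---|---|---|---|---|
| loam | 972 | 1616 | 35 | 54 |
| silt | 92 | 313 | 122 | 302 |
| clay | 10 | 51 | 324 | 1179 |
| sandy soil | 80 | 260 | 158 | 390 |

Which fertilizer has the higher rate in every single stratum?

Formula N

Loam: Blend 1 972/1616 = 60.1%, Formula N 35/54 = 64.8% → Formula N
Silt: Blend 1 92/313 = 29.4%, Formula N 122/302 = 40.4% → Formula N
Clay: Blend 1 10/51 = 19.6%, Formula N 324/1179 = 27.5% → Formula N
Sandy soil: Blend 1 80/260 = 30.8%, Formula N 158/390 = 40.5% → Formula N
Formula N has the higher rate in all 4 groups.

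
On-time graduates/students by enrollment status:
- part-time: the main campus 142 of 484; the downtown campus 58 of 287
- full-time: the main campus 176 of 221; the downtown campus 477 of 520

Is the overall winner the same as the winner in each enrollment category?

Part-time: the main campus 142/484 = 29.3%, the downtown campus 58/287 = 20.2% → the main campus
Full-time: the main campus 176/221 = 79.6%, the downtown campus 477/520 = 91.7% → the downtown campus
Overall: the main campus 318/705 = 45.1%, the downtown campus 535/807 = 66.3% → the downtown campus
Neither sweeps: the main campus wins 1 of 2 groups, the downtown campus wins 1. The downtown campus wins overall but not every group — no Simpson reversal.

No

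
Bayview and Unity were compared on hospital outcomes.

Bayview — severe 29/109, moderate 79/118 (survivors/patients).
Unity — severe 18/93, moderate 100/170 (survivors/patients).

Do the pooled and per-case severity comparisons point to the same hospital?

Yes

Severe: Bayview 29/109 = 26.6%, Unity 18/93 = 19.4% → Bayview
Moderate: Bayview 79/118 = 66.9%, Unity 100/170 = 58.8% → Bayview
Overall: Bayview 108/227 = 47.6%, Unity 118/263 = 44.9% → Bayview
Bayview wins overall and in every case group — no reversal.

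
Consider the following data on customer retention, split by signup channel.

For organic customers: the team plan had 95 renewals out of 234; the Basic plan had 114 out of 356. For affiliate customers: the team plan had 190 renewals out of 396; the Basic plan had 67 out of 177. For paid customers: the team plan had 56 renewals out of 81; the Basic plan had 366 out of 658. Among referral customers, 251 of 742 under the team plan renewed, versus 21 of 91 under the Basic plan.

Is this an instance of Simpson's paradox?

Yes

Organic: the team plan 95/234 = 40.6%, the Basic plan 114/356 = 32.0% → the team plan
Affiliate: the team plan 190/396 = 48.0%, the Basic plan 67/177 = 37.9% → the team plan
Paid: the team plan 56/81 = 69.1%, the Basic plan 366/658 = 55.6% → the team plan
Referral: the team plan 251/742 = 33.8%, the Basic plan 21/91 = 23.1% → the team plan
Overall: the team plan 592/1453 = 40.7%, the Basic plan 568/1282 = 44.3% → the Basic plan
The team plan wins each signup group but the Basic plan wins overall — the comparison reverses. The team plan's customers skew toward referral, which has a lower base rate.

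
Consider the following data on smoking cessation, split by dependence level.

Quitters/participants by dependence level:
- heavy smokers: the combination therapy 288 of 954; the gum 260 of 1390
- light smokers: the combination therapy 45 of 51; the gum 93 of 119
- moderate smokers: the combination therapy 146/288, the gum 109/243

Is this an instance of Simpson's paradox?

No

Heavy smokers: the combination therapy 288/954 = 30.2%, the gum 260/1390 = 18.7% → the combination therapy
Light smokers: the combination therapy 45/51 = 88.2%, the gum 93/119 = 78.2% → the combination therapy
Moderate smokers: the combination therapy 146/288 = 50.7%, the gum 109/243 = 44.9% → the combination therapy
Overall: the combination therapy 479/1293 = 37.0%, the gum 462/1752 = 26.4% → the combination therapy
The combination therapy wins overall and in every dependence group — no reversal.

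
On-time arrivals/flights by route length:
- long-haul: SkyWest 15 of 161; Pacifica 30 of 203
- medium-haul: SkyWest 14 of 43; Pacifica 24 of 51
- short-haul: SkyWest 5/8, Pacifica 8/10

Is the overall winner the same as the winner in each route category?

Long-haul: SkyWest 15/161 = 9.3%, Pacifica 30/203 = 14.8% → Pacifica
Medium-haul: SkyWest 14/43 = 32.6%, Pacifica 24/51 = 47.1% → Pacifica
Short-haul: SkyWest 5/8 = 62.5%, Pacifica 8/10 = 80.0% → Pacifica
Overall: SkyWest 34/212 = 16.0%, Pacifica 62/264 = 23.5% → Pacifica
Pacifica wins overall and in every route group — no reversal.

Yes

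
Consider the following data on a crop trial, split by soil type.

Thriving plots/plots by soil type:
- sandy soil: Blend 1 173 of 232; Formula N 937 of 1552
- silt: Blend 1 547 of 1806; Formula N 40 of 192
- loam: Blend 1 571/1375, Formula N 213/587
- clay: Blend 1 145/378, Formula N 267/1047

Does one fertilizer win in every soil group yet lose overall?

Sandy soil: Blend 1 173/232 = 74.6%, Formula N 937/1552 = 60.4% → Blend 1
Silt: Blend 1 547/1806 = 30.3%, Formula N 40/192 = 20.8% → Blend 1
Loam: Blend 1 571/1375 = 41.5%, Formula N 213/587 = 36.3% → Blend 1
Clay: Blend 1 145/378 = 38.4%, Formula N 267/1047 = 25.5% → Blend 1
Overall: Blend 1 1436/3791 = 37.9%, Formula N 1457/3378 = 43.1% → Formula N
Blend 1 wins each soil group but Formula N wins overall — the comparison reverses. Blend 1's plots skew toward silt, which has a lower base rate.

Yes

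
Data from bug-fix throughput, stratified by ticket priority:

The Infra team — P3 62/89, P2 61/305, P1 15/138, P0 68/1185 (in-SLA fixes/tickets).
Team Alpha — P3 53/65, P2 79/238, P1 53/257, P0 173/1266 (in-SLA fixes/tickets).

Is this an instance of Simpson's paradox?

No

P3: the Infra team 62/89 = 69.7%, Team Alpha 53/65 = 81.5% → Team Alpha
P2: the Infra team 61/305 = 20.0%, Team Alpha 79/238 = 33.2% → Team Alpha
P1: the Infra team 15/138 = 10.9%, Team Alpha 53/257 = 20.6% → Team Alpha
P0: the Infra team 68/1185 = 5.7%, Team Alpha 173/1266 = 13.7% → Team Alpha
Overall: the Infra team 206/1717 = 12.0%, Team Alpha 358/1826 = 19.6% → Team Alpha
Team Alpha wins overall and in every ticket group — no reversal.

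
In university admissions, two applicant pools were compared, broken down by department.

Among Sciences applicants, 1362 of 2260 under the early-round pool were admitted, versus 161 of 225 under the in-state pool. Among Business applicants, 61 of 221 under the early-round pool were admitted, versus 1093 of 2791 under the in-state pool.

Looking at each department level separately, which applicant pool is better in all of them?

the in-state pool

Sciences: the early-round pool 1362/2260 = 60.3%, the in-state pool 161/225 = 71.6% → the in-state pool
Business: the early-round pool 61/221 = 27.6%, the in-state pool 1093/2791 = 39.2% → the in-state pool
The in-state pool has the higher rate in both groups.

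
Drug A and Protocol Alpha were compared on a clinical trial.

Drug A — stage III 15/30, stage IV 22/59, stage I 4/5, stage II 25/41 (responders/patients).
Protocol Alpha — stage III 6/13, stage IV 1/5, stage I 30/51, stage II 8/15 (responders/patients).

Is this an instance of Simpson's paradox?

Yes

Stage III: Drug A 15/30 = 50.0%, Protocol Alpha 6/13 = 46.2% → Drug A
Stage IV: Drug A 22/59 = 37.3%, Protocol Alpha 1/5 = 20.0% → Drug A
Stage I: Drug A 4/5 = 80.0%, Protocol Alpha 30/51 = 58.8% → Drug A
Stage II: Drug A 25/41 = 61.0%, Protocol Alpha 8/15 = 53.3% → Drug A
Overall: Drug A 66/135 = 48.9%, Protocol Alpha 45/84 = 53.6% → Protocol Alpha
Drug A wins each disease group but Protocol Alpha wins overall — the comparison reverses. Drug A's patients skew toward stage IV, which has a lower base rate.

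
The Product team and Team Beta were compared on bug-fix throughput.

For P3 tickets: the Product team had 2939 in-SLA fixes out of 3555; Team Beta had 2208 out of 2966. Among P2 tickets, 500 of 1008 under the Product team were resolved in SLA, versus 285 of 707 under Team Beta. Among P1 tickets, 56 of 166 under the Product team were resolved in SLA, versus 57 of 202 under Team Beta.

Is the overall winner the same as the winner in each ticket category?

Yes

P3: the Product team 2939/3555 = 82.7%, Team Beta 2208/2966 = 74.4% → the Product team
P2: the Product team 500/1008 = 49.6%, Team Beta 285/707 = 40.3% → the Product team
P1: the Product team 56/166 = 33.7%, Team Beta 57/202 = 28.2% → the Product team
Overall: the Product team 3495/4729 = 73.9%, Team Beta 2550/3875 = 65.8% → the Product team
The Product team wins overall and in every ticket group — no reversal.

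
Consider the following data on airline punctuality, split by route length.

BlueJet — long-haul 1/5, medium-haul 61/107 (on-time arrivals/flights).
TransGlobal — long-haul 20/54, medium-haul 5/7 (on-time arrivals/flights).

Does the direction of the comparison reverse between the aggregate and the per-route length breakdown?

Yes

Long-haul: BlueJet 1/5 = 20.0%, TransGlobal 20/54 = 37.0% → TransGlobal
Medium-haul: BlueJet 61/107 = 57.0%, TransGlobal 5/7 = 71.4% → TransGlobal
Overall: BlueJet 62/112 = 55.4%, TransGlobal 25/61 = 41.0% → BlueJet
TransGlobal wins each route group but BlueJet wins overall — the comparison reverses. TransGlobal's flights skew toward long-haul, which has a lower base rate.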